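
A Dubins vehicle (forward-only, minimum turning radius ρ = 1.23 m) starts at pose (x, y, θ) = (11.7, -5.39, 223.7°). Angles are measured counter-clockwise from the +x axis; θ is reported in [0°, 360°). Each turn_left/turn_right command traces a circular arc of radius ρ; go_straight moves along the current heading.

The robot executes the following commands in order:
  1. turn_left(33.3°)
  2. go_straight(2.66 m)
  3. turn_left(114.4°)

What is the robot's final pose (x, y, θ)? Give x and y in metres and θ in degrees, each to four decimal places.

set_pose: (x, y, θ) = (11.7000, -5.3900, 223.7000°), ρ = 1.23
turn_left(33.3°): centre at ρ to the left, rotate +33.3° → (11.3513, -6.0026, 257.0000°)
go_straight(2.66): x += 2.66·cos θ, y += 2.66·sin θ → (10.7529, -8.5944, 257.0000°)
turn_left(114.4°): centre at ρ to the left, rotate +114.4° → (12.1945, -10.0768, 371.4000° ≡ 11.4000°)

(12.1945, -10.0768, 11.4000°)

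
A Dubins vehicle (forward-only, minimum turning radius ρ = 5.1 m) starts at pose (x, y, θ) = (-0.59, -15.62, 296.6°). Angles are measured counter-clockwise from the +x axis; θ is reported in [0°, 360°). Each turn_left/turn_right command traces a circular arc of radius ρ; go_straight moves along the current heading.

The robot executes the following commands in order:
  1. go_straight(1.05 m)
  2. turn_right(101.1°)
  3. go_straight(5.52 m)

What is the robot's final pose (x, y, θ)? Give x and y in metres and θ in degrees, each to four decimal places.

set_pose: (x, y, θ) = (-0.5900, -15.6200, 296.6000°), ρ = 5.1
go_straight(1.05): x += 1.05·cos θ, y += 1.05·sin θ → (-0.1199, -16.5589, 296.6000°)
turn_right(101.1°): centre at ρ to the right, rotate −101.1° → (-3.3171, -23.7569, 195.5000°)
go_straight(5.52): x += 5.52·cos θ, y += 5.52·sin θ → (-8.6364, -25.2321, 195.5000°)

(-8.6364, -25.2321, 195.5000°)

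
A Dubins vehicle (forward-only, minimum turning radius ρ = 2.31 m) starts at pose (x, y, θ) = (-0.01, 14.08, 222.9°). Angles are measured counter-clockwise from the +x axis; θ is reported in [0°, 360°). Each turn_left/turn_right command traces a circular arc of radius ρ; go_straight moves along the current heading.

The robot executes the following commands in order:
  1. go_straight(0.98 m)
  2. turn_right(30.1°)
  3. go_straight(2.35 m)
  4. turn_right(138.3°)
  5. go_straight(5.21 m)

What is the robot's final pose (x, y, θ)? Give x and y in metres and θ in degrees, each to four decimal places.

(-3.4471, 20.1674, 54.5000°)

set_pose: (x, y, θ) = (-0.0100, 14.0800, 222.9000°), ρ = 2.31
go_straight(0.98): x += 0.98·cos θ, y += 0.98·sin θ → (-0.7279, 13.4129, 222.9000°)
turn_right(30.1°): centre at ρ to the right, rotate −30.1° → (-1.7886, 12.8525, 192.8000°)
go_straight(2.35): x += 2.35·cos θ, y += 2.35·sin θ → (-4.0802, 12.3318, 192.8000°)
turn_right(138.3°): centre at ρ to the right, rotate −138.3° → (-6.4726, 15.9259, 54.5000°)
go_straight(5.21): x += 5.21·cos θ, y += 5.21·sin θ → (-3.4471, 20.1674, 54.5000°)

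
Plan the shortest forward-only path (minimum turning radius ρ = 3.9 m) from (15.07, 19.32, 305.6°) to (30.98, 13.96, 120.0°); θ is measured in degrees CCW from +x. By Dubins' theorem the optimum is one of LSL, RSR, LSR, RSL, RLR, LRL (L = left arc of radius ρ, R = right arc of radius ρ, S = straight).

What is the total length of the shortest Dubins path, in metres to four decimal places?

Let ψ = atan2(Δy, Δx) = atan2(-5.36, 15.91) = -18.6184° be the start→goal bearing.
Normalize: d = |goal − start| / ρ = 16.788618/3.9 = 4.304774, α = (θ_start − ψ) mod 360° = 324.2184° = 5.658679 rad, β = (θ_goal − ψ) mod 360° = 138.6184° = 2.419348 rad.
Common terms: sin α = -0.584697, cos α = 0.811252, sin β = 0.661071, cos β = -0.750324, cos(α−β) = -0.995227, d² = 18.531078. Work in radians in the unit-radius frame; every candidate has L = ρ·(t + p + q).
LSL: p² = 2 + d² − 2cos(α−β) + 2d(sin α − sin β) = 11.796037; p = √p² = 3.434536; φ = atan2(cos β − cos α, d + sin α − sin β) = -0.472000 rad; t = (φ − α) mod 2π = 0.152506 rad, q = (β − φ) mod 2π = 2.891348 rad → L = 3.9·(0.152506 + 3.434536 + 2.891348) = 3.9·6.478390 = 25.265721 m
RSR: p² = 2 + d² − 2cos(α−β) + 2d(sin β − sin α) = 33.247030; p = √p² = 5.766024; φ = atan2(cos α − cos β, d − sin α + sin β) = 0.274249 rad; t = (α − φ) mod 2π = 5.384430 rad, q = (φ − β) mod 2π = 4.138086 rad → L = 3.9·(5.384430 + 5.766024 + 4.138086) = 3.9·15.288540 = 59.625306 m
LSR: p² = d² − 2 + 2cos(α−β) + 2d(sin α + sin β) = 15.198167; p = √p² = 3.898483; φ = atan2(−cos α − cos β, d + sin α + sin β) − atan2(−2, p) = 0.460103 rad; t = (φ − α) mod 2π = 1.084610 rad, q = (φ − β) mod 2π = 4.323941 rad → L = 3.9·(1.084610 + 3.898483 + 4.323941) = 3.9·9.307033 = 36.297430 m
RSL: p² = d² − 2 + 2cos(α−β) − 2d(sin α + sin β) = 13.883080; p = √p² = 3.726001; φ = atan2(cos α + cos β, d − sin α − sin β) − atan2(2, p) = -0.478220 rad; t = (α − φ) mod 2π = 6.136899 rad, q = (β − φ) mod 2π = 2.897567 rad → L = 3.9·(6.136899 + 3.726001 + 2.897567) = 3.9·12.760467 = 49.765820 m
RLR: c = (6 − d² + 2cos(α−β) + 2d(sin α − sin β))/8 = -3.155879, |c| > 1 → infeasible
LRL: c = (6 − d² + 2cos(α−β) − 2d(sin α − sin β))/8 = -0.474505; p = 2π − arccos c = 4.217988 rad; φ = atan2(cos β − cos α, d + sin α − sin β) = -0.472000 rad; t = (φ − α + p/2) mod 2π = 2.261500 rad, q = (β − α − t + p) mod 2π = 5.000342 rad → L = 3.9·(2.261500 + 4.217988 + 5.000342) = 3.9·11.479830 = 44.771337 m
Shortest: LSL with L = 25.265721 m ≈ 25.2657 m

25.2657 m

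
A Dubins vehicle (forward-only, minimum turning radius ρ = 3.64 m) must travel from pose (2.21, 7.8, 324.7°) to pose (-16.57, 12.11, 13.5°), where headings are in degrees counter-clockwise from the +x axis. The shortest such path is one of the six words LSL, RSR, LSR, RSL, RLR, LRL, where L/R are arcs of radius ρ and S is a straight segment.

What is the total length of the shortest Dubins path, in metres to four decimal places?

Let ψ = atan2(Δy, Δx) = atan2(4.31, -18.78) = 167.0745° be the start→goal bearing.
Normalize: d = |goal − start| / ρ = 19.268225/3.64 = 5.293468, α = (θ_start − ψ) mod 360° = 157.6255° = 2.751084 rad, β = (θ_goal − ψ) mod 360° = 206.4255° = 3.602805 rad.
Common terms: sin α = 0.380658, cos α = -0.924716, sin β = -0.445034, cos β = -0.895514, cos(α−β) = 0.658689, d² = 28.020808. Work in radians in the unit-radius frame; every candidate has L = ρ·(t + p + q).
LSL: p² = 2 + d² − 2cos(α−β) + 2d(sin α − sin β) = 37.444985; p = √p² = 6.119231; φ = atan2(cos β − cos α, d + sin α − sin β) = 0.004772 rad; t = (φ − α) mod 2π = 3.536873 rad, q = (β − φ) mod 2π = 3.598033 rad → L = 3.64·(3.536873 + 6.119231 + 3.598033) = 3.64·13.254137 = 48.245058 m
RSR: p² = 2 + d² − 2cos(α−β) + 2d(sin β − sin α) = 19.961874; p = √p² = 4.467871; φ = atan2(cos α − cos β, d − sin α + sin β) = -0.006536 rad; t = (α − φ) mod 2π = 2.757620 rad, q = (φ − β) mod 2π = 2.673844 rad → L = 3.64·(2.757620 + 4.467871 + 2.673844) = 3.64·9.899336 = 36.033583 m
LSR: p² = d² − 2 + 2cos(α−β) + 2d(sin α + sin β) = 26.656646; p = √p² = 5.163007; φ = atan2(−cos α − cos β, d + sin α + sin β) − atan2(−2, p) = 0.704550 rad; t = (φ − α) mod 2π = 4.236651 rad, q = (φ − β) mod 2π = 3.384931 rad → L = 3.64·(4.236651 + 5.163007 + 3.384931) = 3.64·12.784589 = 46.535905 m
RSL: p² = d² − 2 + 2cos(α−β) − 2d(sin α + sin β) = 28.019728; p = √p² = 5.293366; φ = atan2(cos α + cos β, d − sin α − sin β) − atan2(2, p) = -0.688749 rad; t = (α − φ) mod 2π = 3.439833 rad, q = (β − φ) mod 2π = 4.291554 rad → L = 3.64·(3.439833 + 5.293366 + 4.291554) = 3.64·13.024753 = 47.410101 m
RLR: c = (6 − d² + 2cos(α−β) + 2d(sin α − sin β))/8 = -1.495234, |c| > 1 → infeasible
LRL: c = (6 − d² + 2cos(α−β) − 2d(sin α − sin β))/8 = -3.680623, |c| > 1 → infeasible
Shortest: RSR with L = 36.033583 m ≈ 36.0336 m

36.0336 m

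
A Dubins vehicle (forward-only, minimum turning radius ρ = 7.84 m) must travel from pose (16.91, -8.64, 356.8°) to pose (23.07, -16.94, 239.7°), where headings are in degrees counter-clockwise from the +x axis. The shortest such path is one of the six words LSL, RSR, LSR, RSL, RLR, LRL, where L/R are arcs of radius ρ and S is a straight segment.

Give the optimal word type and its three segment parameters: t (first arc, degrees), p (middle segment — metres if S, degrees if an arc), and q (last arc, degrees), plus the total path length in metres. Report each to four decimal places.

Let ψ = atan2(Δy, Δx) = atan2(-8.30, 6.16) = -53.4184° be the start→goal bearing.
Normalize: d = |goal − start| / ρ = 10.336131/7.84 = 1.318384, α = (θ_start − ψ) mod 360° = 50.2184° = 0.876476 rad, β = (θ_goal − ψ) mod 360° = 293.1184° = 5.115880 rad.
Common terms: sin α = 0.768489, cos α = 0.639864, sin β = -0.919696, cos β = 0.392632, cos(α−β) = -0.455545, d² = 1.738136. Work in radians in the unit-radius frame; every candidate has L = ρ·(t + p + q).
LSL: p² = 2 + d² − 2cos(α−β) + 2d(sin α − sin β) = 9.100577; p = √p² = 3.016716; φ = atan2(cos β − cos α, d + sin α − sin β) = -0.082046 rad; t = (φ − α) mod 2π = 5.324664 rad, q = (β − φ) mod 2π = 5.197926 rad → L = 7.84·(5.324664 + 3.016716 + 5.197926) = 7.84·13.539306 = 106.148161 m
RSR: p² = 2 + d² − 2cos(α−β) + 2d(sin β − sin α) = 0.197876; p = √p² = 0.444832; φ = atan2(cos α − cos β, d − sin α + sin β) = 2.552284 rad; t = (α − φ) mod 2π = 4.607377 rad, q = (φ − β) mod 2π = 3.719589 rad → L = 7.84·(4.607377 + 0.444832 + 3.719589) = 7.84·8.771798 = 68.770898 m
LSR: p² = d² − 2 + 2cos(α−β) + 2d(sin α + sin β) = -1.571652 < 0 → infeasible
RSL: p² = d² − 2 + 2cos(α−β) − 2d(sin α + sin β) = -0.774255 < 0 → infeasible
RLR: c = (6 − d² + 2cos(α−β) + 2d(sin α − sin β))/8 = 0.975266; p = 2π − arccos c = 6.060308 rad; φ = atan2(cos α − cos β, d − sin α + sin β) = 2.552284 rad; t = (α − φ + p/2) mod 2π = 1.354346 rad, q = (α − β − t + p) mod 2π = 0.466558 rad → L = 7.84·(1.354346 + 6.060308 + 0.466558) = 7.84·7.881211 = 61.788698 m
LRL: c = (6 − d² + 2cos(α−β) − 2d(sin α − sin β))/8 = -0.137572; p = 2π − arccos c = 4.574379 rad; φ = atan2(cos β − cos α, d + sin α − sin β) = -0.082046 rad; t = (φ − α + p/2) mod 2π = 1.328668 rad, q = (β − α − t + p) mod 2π = 1.201931 rad → L = 7.84·(1.328668 + 4.574379 + 1.201931) = 7.84·7.104978 = 55.703026 m
Shortest: LRL with L = 55.703026 m ≈ 55.7030 m
Convert LRL to answer units (arcs ×180/π): t = 1.328668·180/π = 76.1271°, p = 4.574379·180/π = 262.0926°, q = 1.201931·180/π = 68.8656°, L = 55.7030 m.

LRL: t = 76.1271°, p = 262.0926°, q = 68.8656°, L = 55.7030 m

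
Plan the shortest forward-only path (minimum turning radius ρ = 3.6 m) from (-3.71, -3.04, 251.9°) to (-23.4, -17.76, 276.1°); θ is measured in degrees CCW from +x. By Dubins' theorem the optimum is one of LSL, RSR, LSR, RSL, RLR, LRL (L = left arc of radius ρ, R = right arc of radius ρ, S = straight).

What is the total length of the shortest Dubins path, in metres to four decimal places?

Let ψ = atan2(Δy, Δx) = atan2(-14.72, -19.69) = -143.2187° be the start→goal bearing.
Normalize: d = |goal − start| / ρ = 24.584029/3.6 = 6.828897, α = (θ_start − ψ) mod 360° = 35.1187° = 0.612936 rad, β = (θ_goal − ψ) mod 360° = 59.3187° = 1.035306 rad.
Common terms: sin α = 0.575272, cos α = 0.817962, sin β = 0.860019, cos β = 0.510263, cos(α−β) = 0.912120, d² = 46.633835. Work in radians in the unit-radius frame; every candidate has L = ρ·(t + p + q).
LSL: p² = 2 + d² − 2cos(α−β) + 2d(sin α − sin β) = 42.920582; p = √p² = 6.551380; φ = atan2(cos β − cos α, d + sin α − sin β) = -0.046984 rad; t = (φ − α) mod 2π = 5.623265 rad, q = (β − φ) mod 2π = 1.082290 rad → L = 3.6·(5.623265 + 6.551380 + 1.082290) = 3.6·13.256935 = 47.724966 m
RSR: p² = 2 + d² − 2cos(α−β) + 2d(sin β − sin α) = 50.698608; p = √p² = 7.120295; φ = atan2(cos α − cos β, d − sin α + sin β) = 0.043228 rad; t = (α − φ) mod 2π = 0.569708 rad, q = (φ − β) mod 2π = 5.291107 rad → L = 3.6·(0.569708 + 7.120295 + 5.291107) = 3.6·12.981111 = 46.732000 m
LSR: p² = d² − 2 + 2cos(α−β) + 2d(sin α + sin β) = 66.060975; p = √p² = 8.127790; φ = atan2(−cos α − cos β, d + sin α + sin β) − atan2(−2, p) = 0.081918 rad; t = (φ − α) mod 2π = 5.752167 rad, q = (φ − β) mod 2π = 5.329797 rad → L = 3.6·(5.752167 + 8.127790 + 5.329797) = 3.6·19.209755 = 69.155116 m
RSL: p² = d² − 2 + 2cos(α−β) − 2d(sin α + sin β) = 26.855176; p = √p² = 5.182198; φ = atan2(cos α + cos β, d − sin α − sin β) − atan2(2, p) = -0.126870 rad; t = (α − φ) mod 2π = 0.739806 rad, q = (β − φ) mod 2π = 1.162176 rad → L = 3.6·(0.739806 + 5.182198 + 1.162176) = 3.6·7.084179 = 25.503046 m
RLR: c = (6 − d² + 2cos(α−β) + 2d(sin α − sin β))/8 = -5.337326, |c| > 1 → infeasible
LRL: c = (6 − d² + 2cos(α−β) − 2d(sin α − sin β))/8 = -4.365073, |c| > 1 → infeasible
Shortest: RSL with L = 25.503046 m ≈ 25.5030 m

25.5030 m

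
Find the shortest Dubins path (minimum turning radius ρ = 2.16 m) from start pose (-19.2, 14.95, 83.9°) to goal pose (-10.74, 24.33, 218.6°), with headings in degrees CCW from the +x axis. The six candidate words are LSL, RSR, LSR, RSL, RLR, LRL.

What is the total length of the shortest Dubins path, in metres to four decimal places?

19.8159 m

Let ψ = atan2(Δy, Δx) = atan2(9.38, 8.46) = 47.9521° be the start→goal bearing.
Normalize: d = |goal − start| / ρ = 12.631548/2.16 = 5.847939, α = (θ_start − ψ) mod 360° = 35.9479° = 0.627409 rad, β = (θ_goal − ψ) mod 360° = 170.6479° = 2.978368 rad.
Common terms: sin α = 0.587049, cos α = 0.809551, sin β = 0.162501, cos β = -0.986708, cos(α−β) = -0.703395, d² = 34.198388. Work in radians in the unit-radius frame; every candidate has L = ρ·(t + p + q).
LSL: p² = 2 + d² − 2cos(α−β) + 2d(sin α − sin β) = 42.570642; p = √p² = 6.524618; φ = atan2(cos β − cos α, d + sin α − sin β) = -0.278907 rad; t = (φ − α) mod 2π = 5.376869 rad, q = (β − φ) mod 2π = 3.257275 rad → L = 2.16·(5.376869 + 6.524618 + 3.257275) = 2.16·15.158762 = 32.742926 m
RSR: p² = 2 + d² − 2cos(α−β) + 2d(sin β − sin α) = 32.639713; p = √p² = 5.713118; φ = atan2(cos α − cos β, d − sin α + sin β) = 0.319835 rad; t = (α − φ) mod 2π = 0.307574 rad, q = (φ − β) mod 2π = 3.624652 rad → L = 2.16·(0.307574 + 5.713118 + 3.624652) = 2.16·9.645344 = 20.833944 m
LSR: p² = d² − 2 + 2cos(α−β) + 2d(sin α + sin β) = 39.558249; p = √p² = 6.289535; φ = atan2(−cos α − cos β, d + sin α + sin β) − atan2(−2, p) = 0.334723 rad; t = (φ − α) mod 2π = 5.990499 rad, q = (φ − β) mod 2π = 3.639541 rad → L = 2.16·(5.990499 + 6.289535 + 3.639541) = 2.16·15.919575 = 34.386281 m
RSL: p² = d² − 2 + 2cos(α−β) − 2d(sin α + sin β) = 22.024948; p = √p² = 4.693074; φ = atan2(cos α + cos β, d − sin α − sin β) − atan2(2, p) = -0.437586 rad; t = (α − φ) mod 2π = 1.064996 rad, q = (β − φ) mod 2π = 3.415954 rad → L = 2.16·(1.064996 + 4.693074 + 3.415954) = 2.16·9.174024 = 19.815892 m
RLR: c = (6 − d² + 2cos(α−β) + 2d(sin α − sin β))/8 = -3.079964, |c| > 1 → infeasible
LRL: c = (6 − d² + 2cos(α−β) − 2d(sin α − sin β))/8 = -4.321330, |c| > 1 → infeasible
Shortest: RSL with L = 19.815892 m ≈ 19.8159 m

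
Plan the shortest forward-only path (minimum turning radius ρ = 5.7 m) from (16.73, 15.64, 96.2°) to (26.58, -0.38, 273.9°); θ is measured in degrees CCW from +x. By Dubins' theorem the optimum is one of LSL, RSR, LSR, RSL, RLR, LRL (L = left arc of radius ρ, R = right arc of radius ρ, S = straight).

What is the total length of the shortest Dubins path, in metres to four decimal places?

35.2333 m

Let ψ = atan2(Δy, Δx) = atan2(-16.02, 9.85) = -58.4145° be the start→goal bearing.
Normalize: d = |goal − start| / ρ = 18.805927/5.7 = 3.299285, α = (θ_start − ψ) mod 360° = 154.6145° = 2.698531 rad, β = (θ_goal − ψ) mod 360° = 332.3145° = 5.799981 rad.
Common terms: sin α = 0.428707, cos α = -0.903443, sin β = -0.464619, cos β = 0.885511, cos(α−β) = -0.999194, d² = 10.885285. Work in radians in the unit-radius frame; every candidate has L = ρ·(t + p + q).
LSL: p² = 2 + d² − 2cos(α−β) + 2d(sin α − sin β) = 20.778348; p = √p² = 4.558327; φ = atan2(cos β − cos α, d + sin α − sin β) = 0.403303 rad; t = (φ − α) mod 2π = 3.987957 rad, q = (β − φ) mod 2π = 5.396678 rad → L = 5.7·(3.987957 + 4.558327 + 5.396678) = 5.7·13.942963 = 79.474887 m
RSR: p² = 2 + d² − 2cos(α−β) + 2d(sin β − sin α) = 8.988999; p = √p² = 2.998166; φ = atan2(cos α − cos β, d − sin α + sin β) = -0.639361 rad; t = (α − φ) mod 2π = 3.337892 rad, q = (φ − β) mod 2π = 6.127028 rad → L = 5.7·(3.337892 + 2.998166 + 6.127028) = 5.7·12.463086 = 71.039593 m
LSR: p² = d² − 2 + 2cos(α−β) + 2d(sin α + sin β) = 6.649932; p = √p² = 2.578746; φ = atan2(−cos α − cos β, d + sin α + sin β) − atan2(−2, p) = 0.665162 rad; t = (φ − α) mod 2π = 4.249816 rad, q = (φ − β) mod 2π = 1.148366 rad → L = 5.7·(4.249816 + 2.578746 + 1.148366) = 5.7·7.976927 = 45.468486 m
RSL: p² = d² − 2 + 2cos(α−β) − 2d(sin α + sin β) = 7.123860; p = √p² = 2.669056; φ = atan2(cos α + cos β, d − sin α − sin β) − atan2(2, p) = -0.648448 rad; t = (α − φ) mod 2π = 3.346979 rad, q = (β − φ) mod 2π = 0.165244 rad → L = 5.7·(3.346979 + 2.669056 + 0.165244) = 5.7·6.181279 = 35.233292 m
RLR: c = (6 − d² + 2cos(α−β) + 2d(sin α − sin β))/8 = -0.123625; p = 2π − arccos c = 4.588447 rad; φ = atan2(cos α − cos β, d − sin α + sin β) = -0.639361 rad; t = (α − φ + p/2) mod 2π = 5.632116 rad, q = (α − β − t + p) mod 2π = 2.138066 rad → L = 5.7·(5.632116 + 4.588447 + 2.138066) = 5.7·12.358629 = 70.444187 m
LRL: c = (6 − d² + 2cos(α−β) − 2d(sin α − sin β))/8 = -1.597294, |c| > 1 → infeasible
Shortest: RSL with L = 35.233292 m ≈ 35.2333 m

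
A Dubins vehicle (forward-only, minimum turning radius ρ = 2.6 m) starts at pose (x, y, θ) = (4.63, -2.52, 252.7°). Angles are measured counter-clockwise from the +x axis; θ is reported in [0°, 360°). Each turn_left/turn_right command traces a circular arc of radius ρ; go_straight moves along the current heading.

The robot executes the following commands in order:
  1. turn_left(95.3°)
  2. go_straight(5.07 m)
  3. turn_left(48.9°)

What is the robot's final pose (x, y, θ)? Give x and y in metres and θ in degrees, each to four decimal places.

set_pose: (x, y, θ) = (4.6300, -2.5200, 252.7000°), ρ = 2.6
turn_left(95.3°): centre at ρ to the left, rotate +95.3° → (6.5718, -5.8364, 348.0000°)
go_straight(5.07): x += 5.07·cos θ, y += 5.07·sin θ → (11.5310, -6.8905, 348.0000°)
turn_left(48.9°): centre at ρ to the left, rotate +48.9° → (13.6327, -6.4265, 396.9000° ≡ 36.9000°)

(13.6327, -6.4265, 36.9000°)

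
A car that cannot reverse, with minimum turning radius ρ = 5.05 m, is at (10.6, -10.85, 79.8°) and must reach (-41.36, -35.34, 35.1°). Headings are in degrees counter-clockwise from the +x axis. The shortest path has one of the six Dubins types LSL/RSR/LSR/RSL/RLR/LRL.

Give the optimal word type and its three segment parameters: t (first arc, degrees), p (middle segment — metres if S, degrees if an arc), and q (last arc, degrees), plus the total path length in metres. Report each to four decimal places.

Let ψ = atan2(Δy, Δx) = atan2(-24.49, -51.96) = -154.7644° be the start→goal bearing.
Normalize: d = |goal − start| / ρ = 57.442160/5.05 = 11.374685, α = (θ_start − ψ) mod 360° = 234.5644° = 4.093921 rad, β = (θ_goal − ψ) mod 360° = 189.8644° = 3.313758 rad.
Common terms: sin α = -0.814767, cos α = -0.579788, sin β = -0.171316, cos β = -0.985216, cos(α−β) = 0.710799, d² = 129.383460. Work in radians in the unit-radius frame; every candidate has L = ρ·(t + p + q).
LSL: p² = 2 + d² − 2cos(α−β) + 2d(sin α − sin β) = 115.323758; p = √p² = 10.738890; φ = atan2(cos β − cos α, d + sin α − sin β) = -0.037762 rad; t = (φ − α) mod 2π = 2.151503 rad, q = (β − φ) mod 2π = 3.351521 rad → L = 5.05·(2.151503 + 10.738890 + 3.351521) = 5.05·16.241913 = 82.021661 m
RSR: p² = 2 + d² − 2cos(α−β) + 2d(sin β − sin α) = 144.599965; p = √p² = 12.024973; φ = atan2(cos α − cos β, d − sin α + sin β) = 0.033722 rad; t = (α − φ) mod 2π = 4.060199 rad, q = (φ − β) mod 2π = 3.003149 rad → L = 5.05·(4.060199 + 12.024973 + 3.003149) = 5.05·19.088320 = 96.396016 m
LSR: p² = d² − 2 + 2cos(α−β) + 2d(sin α + sin β) = 106.372273; p = √p² = 10.313693; φ = atan2(−cos α − cos β, d + sin α + sin β) − atan2(−2, p) = 0.341062 rad; t = (φ − α) mod 2π = 2.530326 rad, q = (φ − β) mod 2π = 3.310489 rad → L = 5.05·(2.530326 + 10.313693 + 3.310489) = 5.05·16.154508 = 81.580268 m
RSL: p² = d² − 2 + 2cos(α−β) − 2d(sin α + sin β) = 151.237845; p = √p² = 12.297880; φ = atan2(cos α + cos β, d − sin α − sin β) − atan2(2, p) = -0.287159 rad; t = (α − φ) mod 2π = 4.381079 rad, q = (β − φ) mod 2π = 3.600917 rad → L = 5.05·(4.381079 + 12.297880 + 3.600917) = 5.05·20.279876 = 102.413374 m
RLR: c = (6 − d² + 2cos(α−β) + 2d(sin α − sin β))/8 = -17.074996, |c| > 1 → infeasible
LRL: c = (6 − d² + 2cos(α−β) − 2d(sin α − sin β))/8 = -13.415470, |c| > 1 → infeasible
Shortest: LSR with L = 81.580268 m ≈ 81.5803 m
Convert LSR to answer units (arcs ×180/π): t = 2.530326·180/π = 144.9770°, p = ρ·p = 5.05·10.313693 = 52.0842 m, q = 3.310489·180/π = 189.6770°, L = 81.5803 m.

LSR: t = 144.9770°, p = 52.0842 m, q = 189.6770°, L = 81.5803 m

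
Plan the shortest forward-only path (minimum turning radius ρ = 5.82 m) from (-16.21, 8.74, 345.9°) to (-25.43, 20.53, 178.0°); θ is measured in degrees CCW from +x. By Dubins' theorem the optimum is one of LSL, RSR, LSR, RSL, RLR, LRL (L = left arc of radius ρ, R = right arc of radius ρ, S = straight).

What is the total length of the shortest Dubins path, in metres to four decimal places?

Let ψ = atan2(Δy, Δx) = atan2(11.79, -9.22) = 128.0261° be the start→goal bearing.
Normalize: d = |goal − start| / ρ = 14.967047/5.82 = 2.571658, α = (θ_start − ψ) mod 360° = 217.8739° = 3.802617 rad, β = (θ_goal − ψ) mod 360° = 49.9739° = 0.872210 rad.
Common terms: sin α = -0.613926, cos α = -0.789364, sin β = 0.765752, cos β = 0.643136, cos(α−β) = -0.977783, d² = 6.613423. Work in radians in the unit-radius frame; every candidate has L = ρ·(t + p + q).
LSL: p² = 2 + d² − 2cos(α−β) + 2d(sin α − sin β) = 3.472871; p = √p² = 1.863564; φ = atan2(cos β − cos α, d + sin α − sin β) = 0.876788 rad; t = (φ − α) mod 2π = 3.357356 rad, q = (β − φ) mod 2π = 6.278607 rad → L = 5.82·(3.357356 + 1.863564 + 6.278607) = 5.82·11.499527 = 66.927246 m
RSR: p² = 2 + d² − 2cos(α−β) + 2d(sin β − sin α) = 17.665108; p = √p² = 4.202988; φ = atan2(cos α − cos β, d − sin α + sin β) = -0.347798 rad; t = (α − φ) mod 2π = 4.150416 rad, q = (φ − β) mod 2π = 5.063177 rad → L = 5.82·(4.150416 + 4.202988 + 5.063177) = 5.82·13.416581 = 78.084502 m
LSR: p² = d² − 2 + 2cos(α−β) + 2d(sin α + sin β) = 3.438744; p = √p² = 1.854385; φ = atan2(−cos α − cos β, d + sin α + sin β) − atan2(−2, p) = 0.876799 rad; t = (φ − α) mod 2π = 3.357367 rad, q = (φ − β) mod 2π = 0.004589 rad → L = 5.82·(3.357367 + 1.854385 + 0.004589) = 5.82·5.216341 = 30.359107 m
RSL: p² = d² − 2 + 2cos(α−β) − 2d(sin α + sin β) = 1.876968; p = √p² = 1.370025; φ = atan2(cos α + cos β, d − sin α − sin β) − atan2(2, p) = -1.030555 rad; t = (α − φ) mod 2π = 4.833173 rad, q = (β − φ) mod 2π = 1.902765 rad → L = 5.82·(4.833173 + 1.370025 + 1.902765) = 5.82·8.105963 = 47.176704 m
RLR: c = (6 − d² + 2cos(α−β) + 2d(sin α − sin β))/8 = -1.208138, |c| > 1 → infeasible
LRL: c = (6 − d² + 2cos(α−β) − 2d(sin α − sin β))/8 = 0.565891; p = 2π − arccos c = 5.313903 rad; φ = atan2(cos β − cos α, d + sin α − sin β) = 0.876788 rad; t = (φ − α + p/2) mod 2π = 6.014307 rad, q = (β − α − t + p) mod 2π = 2.652373 rad → L = 5.82·(6.014307 + 5.313903 + 2.652373) = 5.82·13.980583 = 81.366993 m
Shortest: LSR with L = 30.359107 m ≈ 30.3591 m

30.3591 m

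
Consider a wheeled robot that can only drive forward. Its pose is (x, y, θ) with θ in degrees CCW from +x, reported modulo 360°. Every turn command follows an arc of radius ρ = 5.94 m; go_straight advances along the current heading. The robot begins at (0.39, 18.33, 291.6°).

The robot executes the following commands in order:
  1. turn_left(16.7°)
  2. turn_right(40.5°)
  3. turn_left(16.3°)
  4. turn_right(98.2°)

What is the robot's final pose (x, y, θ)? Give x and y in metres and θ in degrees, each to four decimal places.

set_pose: (x, y, θ) = (0.3900, 18.3300, 291.6000°), ρ = 5.94
turn_left(16.7°): centre at ρ to the left, rotate +16.7° → (1.2513, 16.8352, 308.3000°)
turn_right(40.5°): centre at ρ to the right, rotate −40.5° → (2.5254, 12.9257, 267.8000°)
turn_left(16.3°): centre at ρ to the left, rotate +16.3° → (2.6999, 11.2506, 284.1000°)
turn_right(98.2°): centre at ρ to the right, rotate −98.2° → (-2.4505, 3.8950, 185.9000°)

(-2.4505, 3.8950, 185.9000°)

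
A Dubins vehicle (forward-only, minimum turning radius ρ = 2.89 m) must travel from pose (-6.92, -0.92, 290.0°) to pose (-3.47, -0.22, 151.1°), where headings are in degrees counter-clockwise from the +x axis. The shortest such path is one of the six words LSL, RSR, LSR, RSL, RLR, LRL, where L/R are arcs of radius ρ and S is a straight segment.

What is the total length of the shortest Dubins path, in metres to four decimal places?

Let ψ = atan2(Δy, Δx) = atan2(0.70, 3.45) = 11.4695° be the start→goal bearing.
Normalize: d = |goal − start| / ρ = 3.520298/2.89 = 1.218096, α = (θ_start − ψ) mod 360° = 278.5305° = 4.861274 rad, β = (θ_goal − ψ) mod 360° = 139.6305° = 2.437011 rad.
Common terms: sin α = -0.988937, cos α = 0.148335, sin β = 0.647715, cos β = -0.761883, cos(α−β) = -0.753563, d² = 1.483759. Work in radians in the unit-radius frame; every candidate has L = ρ·(t + p + q).
LSL: p² = 2 + d² − 2cos(α−β) + 2d(sin α − sin β) = 1.003686; p = √p² = 1.001841; φ = atan2(cos β − cos α, d + sin α − sin β) = -2.001804 rad; t = (φ − α) mod 2π = 5.703293 rad, q = (β − φ) mod 2π = 4.438815 rad → L = 2.89·(5.703293 + 1.001841 + 4.438815) = 2.89·11.143950 = 32.206014 m
RSR: p² = 2 + d² − 2cos(α−β) + 2d(sin β − sin α) = 8.978085; p = √p² = 2.996345; φ = atan2(cos α − cos β, d − sin α + sin β) = 0.308654 rad; t = (α − φ) mod 2π = 4.552620 rad, q = (φ − β) mod 2π = 4.154827 rad → L = 2.89·(4.552620 + 2.996345 + 4.154827) = 2.89·11.703793 = 33.823961 m
LSR: p² = d² − 2 + 2cos(α−β) + 2d(sin α + sin β) = -2.854651 < 0 → infeasible
RSL: p² = d² − 2 + 2cos(α−β) − 2d(sin α + sin β) = -1.192085 < 0 → infeasible
RLR: c = (6 − d² + 2cos(α−β) + 2d(sin α − sin β))/8 = -0.122261; p = 2π − arccos c = 4.589822 rad; φ = atan2(cos α − cos β, d − sin α + sin β) = 0.308654 rad; t = (α − φ + p/2) mod 2π = 0.564346 rad, q = (α − β − t + p) mod 2π = 0.166553 rad → L = 2.89·(0.564346 + 4.589822 + 0.166553) = 2.89·5.320721 = 15.376882 m
LRL: c = (6 − d² + 2cos(α−β) − 2d(sin α − sin β))/8 = 0.874539; p = 2π − arccos c = 5.776874 rad; φ = atan2(cos β − cos α, d + sin α − sin β) = -2.001804 rad; t = (φ − α + p/2) mod 2π = 2.308545 rad, q = (β − α − t + p) mod 2π = 1.044067 rad → L = 2.89·(2.308545 + 5.776874 + 1.044067) = 2.89·9.129485 = 26.384213 m
Shortest: RLR with L = 15.376882 m ≈ 15.3769 m

15.3769 m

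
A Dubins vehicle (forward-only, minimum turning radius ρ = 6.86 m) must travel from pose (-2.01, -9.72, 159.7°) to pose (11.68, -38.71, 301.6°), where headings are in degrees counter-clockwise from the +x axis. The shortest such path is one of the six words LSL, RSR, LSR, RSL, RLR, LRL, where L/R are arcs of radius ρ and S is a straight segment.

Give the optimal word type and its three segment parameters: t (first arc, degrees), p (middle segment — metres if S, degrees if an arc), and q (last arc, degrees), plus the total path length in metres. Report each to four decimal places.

LSR: t = 160.9094°, p = 24.4992 m, q = 19.0094°, L = 46.0408 m

Let ψ = atan2(Δy, Δx) = atan2(-28.99, 13.69) = -64.7218° be the start→goal bearing.
Normalize: d = |goal − start| / ρ = 32.059885/6.86 = 4.673453, α = (θ_start − ψ) mod 360° = 224.4218° = 3.916900 rad, β = (θ_goal − ψ) mod 360° = 6.3218° = 0.110337 rad.
Common terms: sin α = -0.699935, cos α = -0.714206, sin β = 0.110113, cos β = 0.993919, cos(α−β) = -0.786935, d² = 21.841159. Work in radians in the unit-radius frame; every candidate has L = ρ·(t + p + q).
LSL: p² = 2 + d² − 2cos(α−β) + 2d(sin α − sin β) = 17.843583; p = √p² = 4.224166; φ = atan2(cos β − cos α, d + sin α − sin β) = 0.416290 rad; t = (φ − α) mod 2π = 2.782575 rad, q = (β − φ) mod 2π = 5.977232 rad → L = 6.86·(2.782575 + 4.224166 + 5.977232) = 6.86·12.983974 = 89.070062 m
RSR: p² = 2 + d² − 2cos(α−β) + 2d(sin β − sin α) = 32.986475; p = √p² = 5.743385; φ = atan2(cos α − cos β, d − sin α + sin β) = -0.301976 rad; t = (α − φ) mod 2π = 4.218876 rad, q = (φ − β) mod 2π = 5.870873 rad → L = 6.86·(4.218876 + 5.743385 + 5.870873) = 6.86·15.833134 = 108.615298 m
LSR: p² = d² − 2 + 2cos(α−β) + 2d(sin α + sin β) = 12.754274; p = √p² = 3.571313; φ = atan2(−cos α − cos β, d + sin α + sin β) − atan2(−2, p) = 0.442113 rad; t = (φ − α) mod 2π = 2.808398 rad, q = (φ − β) mod 2π = 0.331776 rad → L = 6.86·(2.808398 + 3.571313 + 0.331776) = 6.86·6.711487 = 46.040801 m
RSL: p² = d² − 2 + 2cos(α−β) − 2d(sin α + sin β) = 23.780304; p = √p² = 4.876505; φ = atan2(cos α + cos β, d − sin α − sin β) − atan2(2, p) = -0.336114 rad; t = (α − φ) mod 2π = 4.253014 rad, q = (β − φ) mod 2π = 0.446451 rad → L = 6.86·(4.253014 + 4.876505 + 0.446451) = 6.86·9.575970 = 65.691153 m
RLR: c = (6 − d² + 2cos(α−β) + 2d(sin α − sin β))/8 = -3.123309, |c| > 1 → infeasible
LRL: c = (6 − d² + 2cos(α−β) − 2d(sin α − sin β))/8 = -1.230448, |c| > 1 → infeasible
Shortest: LSR with L = 46.040801 m ≈ 46.0408 m
Convert LSR to answer units (arcs ×180/π): t = 2.808398·180/π = 160.9094°, p = ρ·p = 6.86·3.571313 = 24.4992 m, q = 0.331776·180/π = 19.0094°, L = 46.0408 m.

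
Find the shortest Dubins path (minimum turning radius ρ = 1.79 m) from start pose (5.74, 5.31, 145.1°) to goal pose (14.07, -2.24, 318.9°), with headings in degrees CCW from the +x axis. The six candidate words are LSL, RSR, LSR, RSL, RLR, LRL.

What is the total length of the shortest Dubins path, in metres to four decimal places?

Let ψ = atan2(Δy, Δx) = atan2(-7.55, 8.33) = -42.1880° be the start→goal bearing.
Normalize: d = |goal − start| / ρ = 11.242393/1.79 = 6.280666, α = (θ_start − ψ) mod 360° = 187.2880° = 3.268792 rad, β = (θ_goal − ψ) mod 360° = 1.0880° = 0.018989 rad.
Common terms: sin α = -0.126857, cos α = -0.991921, sin β = 0.018988, cos β = 0.999820, cos(α−β) = -0.994151, d² = 39.446771. Work in radians in the unit-radius frame; every candidate has L = ρ·(t + p + q).
LSL: p² = 2 + d² − 2cos(α−β) + 2d(sin α − sin β) = 41.603074; p = √p² = 6.450044; φ = atan2(cos β − cos α, d + sin α − sin β) = 0.313926 rad; t = (φ − α) mod 2π = 3.328319 rad, q = (β − φ) mod 2π = 5.988248 rad → L = 1.79·(3.328319 + 6.450044 + 5.988248) = 1.79·15.766612 = 28.222236 m
RSR: p² = 2 + d² − 2cos(α−β) + 2d(sin β − sin α) = 45.267073; p = √p² = 6.728081; φ = atan2(cos α − cos β, d − sin α + sin β) = -0.300538 rad; t = (α − φ) mod 2π = 3.569330 rad, q = (φ − β) mod 2π = 5.963659 rad → L = 1.79·(3.569330 + 6.728081 + 5.963659) = 1.79·16.261069 = 29.107314 m
LSR: p² = d² − 2 + 2cos(α−β) + 2d(sin α + sin β) = 34.103493; p = √p² = 5.839820; φ = atan2(−cos α − cos β, d + sin α + sin β) − atan2(−2, p) = 0.328677 rad; t = (φ − α) mod 2π = 3.343070 rad, q = (φ − β) mod 2π = 0.309688 rad → L = 1.79·(3.343070 + 5.839820 + 0.309688) = 1.79·9.492578 = 16.991715 m
RSL: p² = d² − 2 + 2cos(α−β) − 2d(sin α + sin β) = 36.813446; p = √p² = 6.067408; φ = atan2(cos α + cos β, d − sin α − sin β) − atan2(2, p) = -0.317178 rad; t = (α − φ) mod 2π = 3.585969 rad, q = (β − φ) mod 2π = 0.336166 rad → L = 1.79·(3.585969 + 6.067408 + 0.336166) = 1.79·9.989544 = 17.881284 m
RLR: c = (6 − d² + 2cos(α−β) + 2d(sin α − sin β))/8 = -4.658384, |c| > 1 → infeasible
LRL: c = (6 − d² + 2cos(α−β) − 2d(sin α − sin β))/8 = -4.200384, |c| > 1 → infeasible
Shortest: LSR with L = 16.991715 m ≈ 16.9917 m

16.9917 m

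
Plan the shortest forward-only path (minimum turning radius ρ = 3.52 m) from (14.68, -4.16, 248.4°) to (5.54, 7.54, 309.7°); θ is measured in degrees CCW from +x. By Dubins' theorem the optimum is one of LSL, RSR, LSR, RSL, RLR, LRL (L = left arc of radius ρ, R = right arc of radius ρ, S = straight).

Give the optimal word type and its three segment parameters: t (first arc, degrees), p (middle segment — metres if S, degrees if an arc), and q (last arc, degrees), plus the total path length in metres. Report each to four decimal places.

Let ψ = atan2(Δy, Δx) = atan2(11.70, -9.14) = 127.9968° be the start→goal bearing.
Normalize: d = |goal − start| / ρ = 14.846872/3.52 = 4.217861, α = (θ_start − ψ) mod 360° = 120.4032° = 2.101432 rad, β = (θ_goal − ψ) mod 360° = 181.7032° = 3.171319 rad.
Common terms: sin α = 0.862486, cos α = -0.506081, sin β = -0.029722, cos β = -0.999558, cos(α−β) = 0.480223, d² = 17.790354. Work in radians in the unit-radius frame; every candidate has L = ρ·(t + p + q).
LSL: p² = 2 + d² − 2cos(α−β) + 2d(sin α − sin β) = 26.356319; p = √p² = 5.133841; φ = atan2(cos β − cos α, d + sin α − sin β) = -0.096271 rad; t = (φ − α) mod 2π = 4.085483 rad, q = (β − φ) mod 2π = 3.267590 rad → L = 3.52·(4.085483 + 5.133841 + 3.267590) = 3.52·12.486913 = 43.953933 m
RSR: p² = 2 + d² − 2cos(α−β) + 2d(sin β − sin α) = 11.303494; p = √p² = 3.362067; φ = atan2(cos α − cos β, d − sin α + sin β) = 0.147310 rad; t = (α − φ) mod 2π = 1.954122 rad, q = (φ − β) mod 2π = 3.259177 rad → L = 3.52·(1.954122 + 3.362067 + 3.259177) = 3.52·8.575365 = 30.185286 m
LSR: p² = d² − 2 + 2cos(α−β) + 2d(sin α + sin β) = 23.775768; p = √p² = 4.876040; φ = atan2(−cos α − cos β, d + sin α + sin β) − atan2(−2, p) = 0.678963 rad; t = (φ − α) mod 2π = 4.860717 rad, q = (φ − β) mod 2π = 3.790830 rad → L = 3.52·(4.860717 + 4.876040 + 3.790830) = 3.52·13.527587 = 47.617107 m
RSL: p² = d² − 2 + 2cos(α−β) − 2d(sin α + sin β) = 9.725833; p = √p² = 3.118627; φ = atan2(cos α + cos β, d − sin α − sin β) − atan2(2, p) = -0.988749 rad; t = (α − φ) mod 2π = 3.090181 rad, q = (β − φ) mod 2π = 4.160068 rad → L = 3.52·(3.090181 + 3.118627 + 4.160068) = 3.52·10.368875 = 36.498440 m
RLR: c = (6 − d² + 2cos(α−β) + 2d(sin α − sin β))/8 = -0.412937; p = 2π − arccos c = 4.286713 rad; φ = atan2(cos α − cos β, d − sin α + sin β) = 0.147310 rad; t = (α − φ + p/2) mod 2π = 4.097478 rad, q = (α − β − t + p) mod 2π = 5.402533 rad → L = 3.52·(4.097478 + 4.286713 + 5.402533) = 3.52·13.786724 = 48.529268 m
LRL: c = (6 − d² + 2cos(α−β) − 2d(sin α − sin β))/8 = -2.294540, |c| > 1 → infeasible
Shortest: RSR with L = 30.185286 m ≈ 30.1853 m
Convert RSR to answer units (arcs ×180/π): t = 1.954122·180/π = 111.9629°, p = ρ·p = 3.52·3.362067 = 11.8345 m, q = 3.259177·180/π = 186.7371°, L = 30.1853 m.

RSR: t = 111.9629°, p = 11.8345 m, q = 186.7371°, L = 30.1853 m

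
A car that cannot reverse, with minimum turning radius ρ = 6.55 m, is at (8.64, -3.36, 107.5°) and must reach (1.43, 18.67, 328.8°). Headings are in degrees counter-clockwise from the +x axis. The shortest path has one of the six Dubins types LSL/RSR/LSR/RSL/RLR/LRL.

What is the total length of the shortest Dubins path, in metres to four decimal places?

Let ψ = atan2(Δy, Δx) = atan2(22.03, -7.21) = 108.1223° be the start→goal bearing.
Normalize: d = |goal − start| / ρ = 23.179840/6.55 = 3.538907, α = (θ_start − ψ) mod 360° = 359.3777° = 6.272324 rad, β = (θ_goal − ψ) mod 360° = 220.6777° = 3.851553 rad.
Common terms: sin α = -0.010861, cos α = 0.999941, sin β = -0.651803, cos β = -0.758388, cos(α−β) = -0.751264, d² = 12.523862. Work in radians in the unit-radius frame; every candidate has L = ρ·(t + p + q).
LSL: p² = 2 + d² − 2cos(α−β) + 2d(sin α − sin β) = 20.562864; p = √p² = 4.534629; φ = atan2(cos β − cos α, d + sin α − sin β) = -0.398196 rad; t = (φ − α) mod 2π = 5.895851 rad, q = (β − φ) mod 2π = 4.249748 rad → L = 6.55·(5.895851 + 4.534629 + 4.249748) = 6.55·14.680228 = 96.155496 m
RSR: p² = 2 + d² − 2cos(α−β) + 2d(sin β − sin α) = 11.489917; p = √p² = 3.389678; φ = atan2(cos α − cos β, d − sin α + sin β) = 0.545365 rad; t = (α − φ) mod 2π = 5.726959 rad, q = (φ − β) mod 2π = 2.976998 rad → L = 6.55·(5.726959 + 3.389678 + 2.976998) = 6.55·12.093635 = 79.213310 m
LSR: p² = d² − 2 + 2cos(α−β) + 2d(sin α + sin β) = 4.331120; p = √p² = 2.081134; φ = atan2(−cos α − cos β, d + sin α + sin β) − atan2(−2, p) = 0.681735 rad; t = (φ − α) mod 2π = 0.692596 rad, q = (φ − β) mod 2π = 3.113368 rad → L = 6.55·(0.692596 + 2.081134 + 3.113368) = 6.55·5.887098 = 38.560490 m
RSL: p² = d² − 2 + 2cos(α−β) − 2d(sin α + sin β) = 13.711548; p = √p² = 3.702911; φ = atan2(cos α + cos β, d − sin α − sin β) − atan2(2, p) = -0.437795 rad; t = (α − φ) mod 2π = 0.426934 rad, q = (β − φ) mod 2π = 4.289348 rad → L = 6.55·(0.426934 + 3.702911 + 4.289348) = 6.55·8.419192 = 55.145709 m
RLR: c = (6 − d² + 2cos(α−β) + 2d(sin α − sin β))/8 = -0.436240; p = 2π − arccos c = 4.260973 rad; φ = atan2(cos α − cos β, d − sin α + sin β) = 0.545365 rad; t = (α − φ + p/2) mod 2π = 1.574261 rad, q = (α − β − t + p) mod 2π = 5.107485 rad → L = 6.55·(1.574261 + 4.260973 + 5.107485) = 6.55·10.942719 = 71.674807 m
LRL: c = (6 − d² + 2cos(α−β) − 2d(sin α − sin β))/8 = -1.570358, |c| > 1 → infeasible
Shortest: LSR with L = 38.560490 m ≈ 38.5605 m

38.5605 m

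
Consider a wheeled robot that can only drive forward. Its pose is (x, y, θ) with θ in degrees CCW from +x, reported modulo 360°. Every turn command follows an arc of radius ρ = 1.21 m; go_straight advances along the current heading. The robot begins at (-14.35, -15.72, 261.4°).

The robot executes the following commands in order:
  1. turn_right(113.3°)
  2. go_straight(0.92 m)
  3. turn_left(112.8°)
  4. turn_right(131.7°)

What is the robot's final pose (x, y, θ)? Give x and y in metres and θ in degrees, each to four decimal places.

set_pose: (x, y, θ) = (-14.3500, -15.7200, 261.4000°), ρ = 1.21
turn_right(113.3°): centre at ρ to the right, rotate −113.3° → (-16.1858, -16.5663, 148.1000°)
go_straight(0.92): x += 0.92·cos θ, y += 0.92·sin θ → (-16.9669, -16.0802, 148.1000°)
turn_left(112.8°): centre at ρ to the left, rotate +112.8° → (-18.8010, -16.9160, 260.9000°)
turn_right(131.7°): centre at ρ to the right, rotate −131.7° → (-20.9335, -17.4894, 129.2000°)

(-20.9335, -17.4894, 129.2000°)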